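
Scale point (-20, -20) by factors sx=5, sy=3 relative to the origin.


Scaling: (x*sx, y*sy) = (-20*5, -20*3) = (-100, -60)

(-100, -60)


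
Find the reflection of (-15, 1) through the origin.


Reflection through origin: (x, y) -> (-x, -y)
(-15, 1) -> (15, -1)

(15, -1)


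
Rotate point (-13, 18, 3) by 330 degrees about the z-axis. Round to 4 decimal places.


x' = -13*cos(330) - 18*sin(330) = -2.2583
y' = -13*sin(330) + 18*cos(330) = 22.0885
z' = 3

(-2.2583, 22.0885, 3)


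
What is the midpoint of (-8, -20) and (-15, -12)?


Midpoint = ((-8+-15)/2, (-20+-12)/2) = (-11.5, -16)

(-11.5, -16)


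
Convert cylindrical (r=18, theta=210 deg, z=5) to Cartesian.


x = 18 * cos(210) = -15.5885
y = 18 * sin(210) = -9
z = 5

(-15.5885, -9, 5)


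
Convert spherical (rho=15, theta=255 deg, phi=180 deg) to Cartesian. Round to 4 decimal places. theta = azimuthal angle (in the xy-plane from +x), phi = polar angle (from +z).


x = 15 * sin(180) * cos(255) = 0
y = 15 * sin(180) * sin(255) = 0
z = 15 * cos(180) = -15

(0, 0, -15)


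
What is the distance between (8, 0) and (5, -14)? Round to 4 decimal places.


d = sqrt((5-8)^2 + (-14-0)^2) = 14.3178

14.3178


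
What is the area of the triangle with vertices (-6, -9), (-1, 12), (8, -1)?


Area = |x1(y2-y3) + x2(y3-y1) + x3(y1-y2)| / 2
= |-6*(12--1) + -1*(-1--9) + 8*(-9-12)| / 2
= 127

127


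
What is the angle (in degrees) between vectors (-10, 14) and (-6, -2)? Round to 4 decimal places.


dot = -10*-6 + 14*-2 = 32
|u| = 17.2047, |v| = 6.3246
cos(angle) = 0.2941
angle = 72.8973 degrees

72.8973 degrees


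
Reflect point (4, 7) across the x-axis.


Reflection across x-axis: (x, y) -> (x, -y)
(4, 7) -> (4, -7)

(4, -7)


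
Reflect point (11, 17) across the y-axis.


Reflection across y-axis: (x, y) -> (-x, y)
(11, 17) -> (-11, 17)

(-11, 17)


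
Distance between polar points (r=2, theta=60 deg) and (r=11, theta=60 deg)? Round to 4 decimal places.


d = sqrt(r1^2 + r2^2 - 2*r1*r2*cos(t2-t1))
d = sqrt(2^2 + 11^2 - 2*2*11*cos(60-60)) = 9

9


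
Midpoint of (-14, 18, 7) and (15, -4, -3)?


Midpoint = ((-14+15)/2, (18+-4)/2, (7+-3)/2) = (0.5, 7, 2)

(0.5, 7, 2)


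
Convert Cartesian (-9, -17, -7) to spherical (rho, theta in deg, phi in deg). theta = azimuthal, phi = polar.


rho = sqrt((-9)^2 + (-17)^2 + (-7)^2) = 20.4695
theta = atan2(-17, -9) = 242.1027 deg
phi = acos(-7/20.4695) = 109.9971 deg

rho = 20.4695, theta = 242.1027 deg, phi = 109.9971 deg


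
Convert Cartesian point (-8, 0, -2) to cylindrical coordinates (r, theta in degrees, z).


r = sqrt((-8)^2 + 0^2) = 8
theta = atan2(0, -8) = 180 deg
z = -2

r = 8, theta = 180 deg, z = -2


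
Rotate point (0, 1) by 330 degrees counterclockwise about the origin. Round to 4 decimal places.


x' = 0*cos(330) - 1*sin(330) = 0.5
y' = 0*sin(330) + 1*cos(330) = 0.866

(0.5, 0.866)


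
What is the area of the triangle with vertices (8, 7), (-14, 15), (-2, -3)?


Area = |x1(y2-y3) + x2(y3-y1) + x3(y1-y2)| / 2
= |8*(15--3) + -14*(-3-7) + -2*(7-15)| / 2
= 150

150


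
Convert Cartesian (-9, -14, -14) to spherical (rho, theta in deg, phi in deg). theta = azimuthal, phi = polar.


rho = sqrt((-9)^2 + (-14)^2 + (-14)^2) = 21.7486
theta = atan2(-14, -9) = 237.2648 deg
phi = acos(-14/21.7486) = 130.0698 deg

rho = 21.7486, theta = 237.2648 deg, phi = 130.0698 deg


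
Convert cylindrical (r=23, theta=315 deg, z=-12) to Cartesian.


x = 23 * cos(315) = 16.2635
y = 23 * sin(315) = -16.2635
z = -12

(16.2635, -16.2635, -12)


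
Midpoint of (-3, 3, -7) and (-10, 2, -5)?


Midpoint = ((-3+-10)/2, (3+2)/2, (-7+-5)/2) = (-6.5, 2.5, -6)

(-6.5, 2.5, -6)


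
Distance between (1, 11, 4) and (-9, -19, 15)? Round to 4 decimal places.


d = sqrt((-9-1)^2 + (-19-11)^2 + (15-4)^2) = 33.4813

33.4813


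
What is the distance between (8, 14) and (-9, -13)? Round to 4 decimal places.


d = sqrt((-9-8)^2 + (-13-14)^2) = 31.9061

31.9061


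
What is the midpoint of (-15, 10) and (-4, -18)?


Midpoint = ((-15+-4)/2, (10+-18)/2) = (-9.5, -4)

(-9.5, -4)


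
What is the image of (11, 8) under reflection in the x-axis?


Reflection across x-axis: (x, y) -> (x, -y)
(11, 8) -> (11, -8)

(11, -8)


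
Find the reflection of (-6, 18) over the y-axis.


Reflection across y-axis: (x, y) -> (-x, y)
(-6, 18) -> (6, 18)

(6, 18)


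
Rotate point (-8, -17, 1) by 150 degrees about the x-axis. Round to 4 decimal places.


x' = -8
y' = -17*cos(150) - 1*sin(150) = 14.2224
z' = -17*sin(150) + 1*cos(150) = -9.366

(-8, 14.2224, -9.366)


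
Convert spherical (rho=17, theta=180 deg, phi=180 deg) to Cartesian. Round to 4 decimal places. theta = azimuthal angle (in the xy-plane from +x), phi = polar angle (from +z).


x = 17 * sin(180) * cos(180) = 0
y = 17 * sin(180) * sin(180) = 0
z = 17 * cos(180) = -17

(0, 0, -17)


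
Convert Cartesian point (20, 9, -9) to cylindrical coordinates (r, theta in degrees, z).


r = sqrt(20^2 + 9^2) = 21.9317
theta = atan2(9, 20) = 24.2277 deg
z = -9

r = 21.9317, theta = 24.2277 deg, z = -9


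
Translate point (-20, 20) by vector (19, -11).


Translation: (x+dx, y+dy) = (-20+19, 20+-11) = (-1, 9)

(-1, 9)


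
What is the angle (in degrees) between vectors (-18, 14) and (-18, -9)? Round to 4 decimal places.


dot = -18*-18 + 14*-9 = 198
|u| = 22.8035, |v| = 20.1246
cos(angle) = 0.4315
angle = 64.44 degrees

64.44 degrees


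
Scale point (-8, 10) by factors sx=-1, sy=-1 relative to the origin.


Scaling: (x*sx, y*sy) = (-8*-1, 10*-1) = (8, -10)

(8, -10)


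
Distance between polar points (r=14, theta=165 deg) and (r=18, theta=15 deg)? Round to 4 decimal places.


d = sqrt(r1^2 + r2^2 - 2*r1*r2*cos(t2-t1))
d = sqrt(14^2 + 18^2 - 2*14*18*cos(15-165)) = 30.927

30.927


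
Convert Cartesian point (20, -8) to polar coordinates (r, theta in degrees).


r = sqrt(20^2 + (-8)^2) = 21.5407
theta = atan2(-8, 20) = 338.1986 degrees

r = 21.5407, theta = 338.1986 degrees


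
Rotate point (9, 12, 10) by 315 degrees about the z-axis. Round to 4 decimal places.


x' = 9*cos(315) - 12*sin(315) = 14.8492
y' = 9*sin(315) + 12*cos(315) = 2.1213
z' = 10

(14.8492, 2.1213, 10)


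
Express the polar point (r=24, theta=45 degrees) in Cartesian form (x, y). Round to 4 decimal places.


x = 24 * cos(45) = 16.9706
y = 24 * sin(45) = 16.9706

(16.9706, 16.9706)


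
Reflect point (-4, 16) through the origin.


Reflection through origin: (x, y) -> (-x, -y)
(-4, 16) -> (4, -16)

(4, -16)


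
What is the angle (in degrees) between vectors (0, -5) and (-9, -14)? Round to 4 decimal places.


dot = 0*-9 + -5*-14 = 70
|u| = 5, |v| = 16.6433
cos(angle) = 0.8412
angle = 32.7352 degrees

32.7352 degrees


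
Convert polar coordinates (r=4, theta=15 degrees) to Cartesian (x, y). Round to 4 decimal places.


x = 4 * cos(15) = 3.8637
y = 4 * sin(15) = 1.0353

(3.8637, 1.0353)


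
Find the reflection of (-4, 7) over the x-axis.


Reflection across x-axis: (x, y) -> (x, -y)
(-4, 7) -> (-4, -7)

(-4, -7)


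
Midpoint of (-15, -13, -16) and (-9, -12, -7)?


Midpoint = ((-15+-9)/2, (-13+-12)/2, (-16+-7)/2) = (-12, -12.5, -11.5)

(-12, -12.5, -11.5)


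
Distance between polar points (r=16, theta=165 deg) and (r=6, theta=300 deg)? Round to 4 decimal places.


d = sqrt(r1^2 + r2^2 - 2*r1*r2*cos(t2-t1))
d = sqrt(16^2 + 6^2 - 2*16*6*cos(300-165)) = 20.6825

20.6825


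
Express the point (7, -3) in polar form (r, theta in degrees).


r = sqrt(7^2 + (-3)^2) = 7.6158
theta = atan2(-3, 7) = 336.8014 degrees

r = 7.6158, theta = 336.8014 degrees


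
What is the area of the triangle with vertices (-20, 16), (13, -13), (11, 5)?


Area = |x1(y2-y3) + x2(y3-y1) + x3(y1-y2)| / 2
= |-20*(-13-5) + 13*(5-16) + 11*(16--13)| / 2
= 268

268


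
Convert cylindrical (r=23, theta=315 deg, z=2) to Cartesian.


x = 23 * cos(315) = 16.2635
y = 23 * sin(315) = -16.2635
z = 2

(16.2635, -16.2635, 2)


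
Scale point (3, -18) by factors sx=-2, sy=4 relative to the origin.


Scaling: (x*sx, y*sy) = (3*-2, -18*4) = (-6, -72)

(-6, -72)


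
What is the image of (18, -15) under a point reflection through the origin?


Reflection through origin: (x, y) -> (-x, -y)
(18, -15) -> (-18, 15)

(-18, 15)


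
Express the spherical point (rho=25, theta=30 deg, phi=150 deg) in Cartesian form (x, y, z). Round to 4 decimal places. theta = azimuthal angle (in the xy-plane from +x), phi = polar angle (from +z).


x = 25 * sin(150) * cos(30) = 10.8253
y = 25 * sin(150) * sin(30) = 6.25
z = 25 * cos(150) = -21.6506

(10.8253, 6.25, -21.6506)


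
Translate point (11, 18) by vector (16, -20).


Translation: (x+dx, y+dy) = (11+16, 18+-20) = (27, -2)

(27, -2)


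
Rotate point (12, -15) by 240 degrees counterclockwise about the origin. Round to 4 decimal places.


x' = 12*cos(240) - -15*sin(240) = -18.9904
y' = 12*sin(240) + -15*cos(240) = -2.8923

(-18.9904, -2.8923)


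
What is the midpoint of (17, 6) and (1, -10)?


Midpoint = ((17+1)/2, (6+-10)/2) = (9, -2)

(9, -2)


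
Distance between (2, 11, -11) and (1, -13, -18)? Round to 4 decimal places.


d = sqrt((1-2)^2 + (-13-11)^2 + (-18--11)^2) = 25.02

25.02


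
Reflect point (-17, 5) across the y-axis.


Reflection across y-axis: (x, y) -> (-x, y)
(-17, 5) -> (17, 5)

(17, 5)


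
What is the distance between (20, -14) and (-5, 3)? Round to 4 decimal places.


d = sqrt((-5-20)^2 + (3--14)^2) = 30.2324

30.2324


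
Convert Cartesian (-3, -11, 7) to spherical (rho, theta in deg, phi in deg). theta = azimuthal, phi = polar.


rho = sqrt((-3)^2 + (-11)^2 + 7^2) = 13.3791
theta = atan2(-11, -3) = 254.7449 deg
phi = acos(7/13.3791) = 58.4525 deg

rho = 13.3791, theta = 254.7449 deg, phi = 58.4525 deg


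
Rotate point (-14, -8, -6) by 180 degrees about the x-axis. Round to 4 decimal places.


x' = -14
y' = -8*cos(180) - -6*sin(180) = 8
z' = -8*sin(180) + -6*cos(180) = 6

(-14, 8, 6)


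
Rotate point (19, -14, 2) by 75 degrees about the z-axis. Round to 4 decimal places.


x' = 19*cos(75) - -14*sin(75) = 18.4405
y' = 19*sin(75) + -14*cos(75) = 14.7291
z' = 2

(18.4405, 14.7291, 2)


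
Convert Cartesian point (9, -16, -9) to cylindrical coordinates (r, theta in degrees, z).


r = sqrt(9^2 + (-16)^2) = 18.3576
theta = atan2(-16, 9) = 299.3578 deg
z = -9

r = 18.3576, theta = 299.3578 deg, z = -9


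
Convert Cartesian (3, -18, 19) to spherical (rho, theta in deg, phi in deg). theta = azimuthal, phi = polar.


rho = sqrt(3^2 + (-18)^2 + 19^2) = 26.3439
theta = atan2(-18, 3) = 279.4623 deg
phi = acos(19/26.3439) = 43.8439 deg

rho = 26.3439, theta = 279.4623 deg, phi = 43.8439 deg


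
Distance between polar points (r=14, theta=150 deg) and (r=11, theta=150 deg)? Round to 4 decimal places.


d = sqrt(r1^2 + r2^2 - 2*r1*r2*cos(t2-t1))
d = sqrt(14^2 + 11^2 - 2*14*11*cos(150-150)) = 3

3


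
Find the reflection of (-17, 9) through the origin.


Reflection through origin: (x, y) -> (-x, -y)
(-17, 9) -> (17, -9)

(17, -9)


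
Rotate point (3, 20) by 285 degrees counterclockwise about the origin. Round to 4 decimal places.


x' = 3*cos(285) - 20*sin(285) = 20.095
y' = 3*sin(285) + 20*cos(285) = 2.2786

(20.095, 2.2786)


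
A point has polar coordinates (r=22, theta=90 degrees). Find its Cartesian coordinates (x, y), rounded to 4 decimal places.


x = 22 * cos(90) = 0
y = 22 * sin(90) = 22

(0, 22)


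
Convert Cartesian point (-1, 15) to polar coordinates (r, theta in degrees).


r = sqrt((-1)^2 + 15^2) = 15.0333
theta = atan2(15, -1) = 93.8141 degrees

r = 15.0333, theta = 93.8141 degrees


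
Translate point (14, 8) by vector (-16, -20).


Translation: (x+dx, y+dy) = (14+-16, 8+-20) = (-2, -12)

(-2, -12)


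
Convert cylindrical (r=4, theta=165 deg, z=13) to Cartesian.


x = 4 * cos(165) = -3.8637
y = 4 * sin(165) = 1.0353
z = 13

(-3.8637, 1.0353, 13)


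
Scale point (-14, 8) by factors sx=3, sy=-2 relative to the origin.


Scaling: (x*sx, y*sy) = (-14*3, 8*-2) = (-42, -16)

(-42, -16)


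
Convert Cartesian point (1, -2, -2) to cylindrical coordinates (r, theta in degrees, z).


r = sqrt(1^2 + (-2)^2) = 2.2361
theta = atan2(-2, 1) = 296.5651 deg
z = -2

r = 2.2361, theta = 296.5651 deg, z = -2


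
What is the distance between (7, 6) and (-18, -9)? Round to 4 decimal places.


d = sqrt((-18-7)^2 + (-9-6)^2) = 29.1548

29.1548


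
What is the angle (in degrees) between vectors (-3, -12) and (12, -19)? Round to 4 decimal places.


dot = -3*12 + -12*-19 = 192
|u| = 12.3693, |v| = 22.4722
cos(angle) = 0.6907
angle = 46.3119 degrees

46.3119 degrees


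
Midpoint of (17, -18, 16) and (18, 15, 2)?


Midpoint = ((17+18)/2, (-18+15)/2, (16+2)/2) = (17.5, -1.5, 9)

(17.5, -1.5, 9)


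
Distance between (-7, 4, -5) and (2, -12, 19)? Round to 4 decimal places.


d = sqrt((2--7)^2 + (-12-4)^2 + (19--5)^2) = 30.2159

30.2159


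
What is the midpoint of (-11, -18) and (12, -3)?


Midpoint = ((-11+12)/2, (-18+-3)/2) = (0.5, -10.5)

(0.5, -10.5)


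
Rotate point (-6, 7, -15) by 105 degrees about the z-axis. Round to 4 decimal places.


x' = -6*cos(105) - 7*sin(105) = -5.2086
y' = -6*sin(105) + 7*cos(105) = -7.6073
z' = -15

(-5.2086, -7.6073, -15)


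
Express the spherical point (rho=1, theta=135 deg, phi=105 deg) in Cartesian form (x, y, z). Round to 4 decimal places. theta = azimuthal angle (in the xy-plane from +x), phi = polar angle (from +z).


x = 1 * sin(105) * cos(135) = -0.683
y = 1 * sin(105) * sin(135) = 0.683
z = 1 * cos(105) = -0.2588

(-0.683, 0.683, -0.2588)


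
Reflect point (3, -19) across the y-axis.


Reflection across y-axis: (x, y) -> (-x, y)
(3, -19) -> (-3, -19)

(-3, -19)


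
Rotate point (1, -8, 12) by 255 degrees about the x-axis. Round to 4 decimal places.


x' = 1
y' = -8*cos(255) - 12*sin(255) = 13.6617
z' = -8*sin(255) + 12*cos(255) = 4.6216

(1, 13.6617, 4.6216)


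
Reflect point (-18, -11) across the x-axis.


Reflection across x-axis: (x, y) -> (x, -y)
(-18, -11) -> (-18, 11)

(-18, 11)


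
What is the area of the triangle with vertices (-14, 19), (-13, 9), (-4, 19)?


Area = |x1(y2-y3) + x2(y3-y1) + x3(y1-y2)| / 2
= |-14*(9-19) + -13*(19-19) + -4*(19-9)| / 2
= 50

50


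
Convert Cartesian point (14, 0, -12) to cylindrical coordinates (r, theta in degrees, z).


r = sqrt(14^2 + 0^2) = 14
theta = atan2(0, 14) = 0 deg
z = -12

r = 14, theta = 0 deg, z = -12


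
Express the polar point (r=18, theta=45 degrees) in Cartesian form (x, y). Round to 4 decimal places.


x = 18 * cos(45) = 12.7279
y = 18 * sin(45) = 12.7279

(12.7279, 12.7279)


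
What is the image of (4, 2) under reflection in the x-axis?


Reflection across x-axis: (x, y) -> (x, -y)
(4, 2) -> (4, -2)

(4, -2)


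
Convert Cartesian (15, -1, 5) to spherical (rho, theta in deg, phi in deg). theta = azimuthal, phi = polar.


rho = sqrt(15^2 + (-1)^2 + 5^2) = 15.843
theta = atan2(-1, 15) = 356.1859 deg
phi = acos(5/15.843) = 71.6031 deg

rho = 15.843, theta = 356.1859 deg, phi = 71.6031 deg


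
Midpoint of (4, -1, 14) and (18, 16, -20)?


Midpoint = ((4+18)/2, (-1+16)/2, (14+-20)/2) = (11, 7.5, -3)

(11, 7.5, -3)


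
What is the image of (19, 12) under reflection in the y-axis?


Reflection across y-axis: (x, y) -> (-x, y)
(19, 12) -> (-19, 12)

(-19, 12)


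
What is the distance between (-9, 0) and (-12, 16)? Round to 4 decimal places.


d = sqrt((-12--9)^2 + (16-0)^2) = 16.2788

16.2788


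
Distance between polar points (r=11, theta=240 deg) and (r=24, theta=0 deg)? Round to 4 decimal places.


d = sqrt(r1^2 + r2^2 - 2*r1*r2*cos(t2-t1))
d = sqrt(11^2 + 24^2 - 2*11*24*cos(0-240)) = 31

31


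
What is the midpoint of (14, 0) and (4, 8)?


Midpoint = ((14+4)/2, (0+8)/2) = (9, 4)

(9, 4)


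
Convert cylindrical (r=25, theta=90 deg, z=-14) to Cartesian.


x = 25 * cos(90) = 0
y = 25 * sin(90) = 25
z = -14

(0, 25, -14)


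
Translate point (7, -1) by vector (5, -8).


Translation: (x+dx, y+dy) = (7+5, -1+-8) = (12, -9)

(12, -9)


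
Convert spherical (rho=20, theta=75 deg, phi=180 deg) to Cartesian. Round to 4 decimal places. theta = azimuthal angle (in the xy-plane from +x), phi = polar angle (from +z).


x = 20 * sin(180) * cos(75) = 0
y = 20 * sin(180) * sin(75) = 0
z = 20 * cos(180) = -20

(0, 0, -20)


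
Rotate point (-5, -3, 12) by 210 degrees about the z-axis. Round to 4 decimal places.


x' = -5*cos(210) - -3*sin(210) = 2.8301
y' = -5*sin(210) + -3*cos(210) = 5.0981
z' = 12

(2.8301, 5.0981, 12)


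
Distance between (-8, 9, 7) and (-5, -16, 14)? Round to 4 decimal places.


d = sqrt((-5--8)^2 + (-16-9)^2 + (14-7)^2) = 26.1343

26.1343


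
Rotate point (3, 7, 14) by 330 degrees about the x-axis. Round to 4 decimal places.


x' = 3
y' = 7*cos(330) - 14*sin(330) = 13.0622
z' = 7*sin(330) + 14*cos(330) = 8.6244

(3, 13.0622, 8.6244)


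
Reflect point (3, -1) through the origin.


Reflection through origin: (x, y) -> (-x, -y)
(3, -1) -> (-3, 1)

(-3, 1)


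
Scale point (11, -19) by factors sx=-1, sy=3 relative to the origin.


Scaling: (x*sx, y*sy) = (11*-1, -19*3) = (-11, -57)

(-11, -57)


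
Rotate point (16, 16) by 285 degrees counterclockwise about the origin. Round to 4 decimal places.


x' = 16*cos(285) - 16*sin(285) = 19.5959
y' = 16*sin(285) + 16*cos(285) = -11.3137

(19.5959, -11.3137)


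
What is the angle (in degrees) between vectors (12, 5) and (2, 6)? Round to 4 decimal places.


dot = 12*2 + 5*6 = 54
|u| = 13, |v| = 6.3246
cos(angle) = 0.6568
angle = 48.9452 degrees

48.9452 degrees


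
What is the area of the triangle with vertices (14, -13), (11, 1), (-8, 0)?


Area = |x1(y2-y3) + x2(y3-y1) + x3(y1-y2)| / 2
= |14*(1-0) + 11*(0--13) + -8*(-13-1)| / 2
= 134.5

134.5


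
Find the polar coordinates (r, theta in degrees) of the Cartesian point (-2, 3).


r = sqrt((-2)^2 + 3^2) = 3.6056
theta = atan2(3, -2) = 123.6901 degrees

r = 3.6056, theta = 123.6901 degrees


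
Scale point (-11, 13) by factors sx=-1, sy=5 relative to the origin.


Scaling: (x*sx, y*sy) = (-11*-1, 13*5) = (11, 65)

(11, 65)


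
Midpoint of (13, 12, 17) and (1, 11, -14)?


Midpoint = ((13+1)/2, (12+11)/2, (17+-14)/2) = (7, 11.5, 1.5)

(7, 11.5, 1.5)


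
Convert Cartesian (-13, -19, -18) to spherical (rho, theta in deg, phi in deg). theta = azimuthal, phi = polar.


rho = sqrt((-13)^2 + (-19)^2 + (-18)^2) = 29.2233
theta = atan2(-19, -13) = 235.6197 deg
phi = acos(-18/29.2233) = 128.0208 deg

rho = 29.2233, theta = 235.6197 deg, phi = 128.0208 deg


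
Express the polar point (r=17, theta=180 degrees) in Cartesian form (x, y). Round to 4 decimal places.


x = 17 * cos(180) = -17
y = 17 * sin(180) = 0

(-17, 0)


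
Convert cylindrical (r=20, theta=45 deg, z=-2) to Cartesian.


x = 20 * cos(45) = 14.1421
y = 20 * sin(45) = 14.1421
z = -2

(14.1421, 14.1421, -2)


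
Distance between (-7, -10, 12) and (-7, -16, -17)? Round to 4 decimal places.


d = sqrt((-7--7)^2 + (-16--10)^2 + (-17-12)^2) = 29.6142

29.6142


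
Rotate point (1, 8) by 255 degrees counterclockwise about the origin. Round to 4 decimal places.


x' = 1*cos(255) - 8*sin(255) = 7.4686
y' = 1*sin(255) + 8*cos(255) = -3.0365

(7.4686, -3.0365)


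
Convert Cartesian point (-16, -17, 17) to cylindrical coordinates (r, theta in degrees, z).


r = sqrt((-16)^2 + (-17)^2) = 23.3452
theta = atan2(-17, -16) = 226.7357 deg
z = 17

r = 23.3452, theta = 226.7357 deg, z = 17


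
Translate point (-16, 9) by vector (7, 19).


Translation: (x+dx, y+dy) = (-16+7, 9+19) = (-9, 28)

(-9, 28)


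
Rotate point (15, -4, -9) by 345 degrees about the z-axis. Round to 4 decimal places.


x' = 15*cos(345) - -4*sin(345) = 13.4536
y' = 15*sin(345) + -4*cos(345) = -7.746
z' = -9

(13.4536, -7.746, -9)


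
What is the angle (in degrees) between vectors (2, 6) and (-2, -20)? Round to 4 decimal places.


dot = 2*-2 + 6*-20 = -124
|u| = 6.3246, |v| = 20.0998
cos(angle) = -0.9754
angle = 167.2756 degrees

167.2756 degrees


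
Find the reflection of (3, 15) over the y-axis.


Reflection across y-axis: (x, y) -> (-x, y)
(3, 15) -> (-3, 15)

(-3, 15)


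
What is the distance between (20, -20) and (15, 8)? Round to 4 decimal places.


d = sqrt((15-20)^2 + (8--20)^2) = 28.4429

28.4429


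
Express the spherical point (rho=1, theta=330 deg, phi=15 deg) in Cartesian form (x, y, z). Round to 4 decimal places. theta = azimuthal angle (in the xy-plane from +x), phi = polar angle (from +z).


x = 1 * sin(15) * cos(330) = 0.2241
y = 1 * sin(15) * sin(330) = -0.1294
z = 1 * cos(15) = 0.9659

(0.2241, -0.1294, 0.9659)


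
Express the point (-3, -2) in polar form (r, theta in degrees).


r = sqrt((-3)^2 + (-2)^2) = 3.6056
theta = atan2(-2, -3) = 213.6901 degrees

r = 3.6056, theta = 213.6901 degrees


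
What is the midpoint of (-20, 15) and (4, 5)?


Midpoint = ((-20+4)/2, (15+5)/2) = (-8, 10)

(-8, 10)


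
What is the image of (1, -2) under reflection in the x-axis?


Reflection across x-axis: (x, y) -> (x, -y)
(1, -2) -> (1, 2)

(1, 2)


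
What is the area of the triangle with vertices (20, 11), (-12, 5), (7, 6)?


Area = |x1(y2-y3) + x2(y3-y1) + x3(y1-y2)| / 2
= |20*(5-6) + -12*(6-11) + 7*(11-5)| / 2
= 41

41


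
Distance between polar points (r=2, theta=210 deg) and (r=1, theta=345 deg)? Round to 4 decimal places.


d = sqrt(r1^2 + r2^2 - 2*r1*r2*cos(t2-t1))
d = sqrt(2^2 + 1^2 - 2*2*1*cos(345-210)) = 2.7979

2.7979


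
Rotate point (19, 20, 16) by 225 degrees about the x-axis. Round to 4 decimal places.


x' = 19
y' = 20*cos(225) - 16*sin(225) = -2.8284
z' = 20*sin(225) + 16*cos(225) = -25.4558

(19, -2.8284, -25.4558)


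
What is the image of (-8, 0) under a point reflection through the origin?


Reflection through origin: (x, y) -> (-x, -y)
(-8, 0) -> (8, 0)

(8, 0)


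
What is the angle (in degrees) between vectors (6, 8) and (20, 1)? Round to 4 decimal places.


dot = 6*20 + 8*1 = 128
|u| = 10, |v| = 20.025
cos(angle) = 0.6392
angle = 50.2677 degrees

50.2677 degrees


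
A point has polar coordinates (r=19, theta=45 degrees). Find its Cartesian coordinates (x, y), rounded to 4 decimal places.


x = 19 * cos(45) = 13.435
y = 19 * sin(45) = 13.435

(13.435, 13.435)


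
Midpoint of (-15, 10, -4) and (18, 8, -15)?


Midpoint = ((-15+18)/2, (10+8)/2, (-4+-15)/2) = (1.5, 9, -9.5)

(1.5, 9, -9.5)


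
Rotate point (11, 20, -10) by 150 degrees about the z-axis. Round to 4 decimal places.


x' = 11*cos(150) - 20*sin(150) = -19.5263
y' = 11*sin(150) + 20*cos(150) = -11.8205
z' = -10

(-19.5263, -11.8205, -10)


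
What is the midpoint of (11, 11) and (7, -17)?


Midpoint = ((11+7)/2, (11+-17)/2) = (9, -3)

(9, -3)


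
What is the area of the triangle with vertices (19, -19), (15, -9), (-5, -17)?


Area = |x1(y2-y3) + x2(y3-y1) + x3(y1-y2)| / 2
= |19*(-9--17) + 15*(-17--19) + -5*(-19--9)| / 2
= 116

116


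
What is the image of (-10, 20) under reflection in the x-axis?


Reflection across x-axis: (x, y) -> (x, -y)
(-10, 20) -> (-10, -20)

(-10, -20)


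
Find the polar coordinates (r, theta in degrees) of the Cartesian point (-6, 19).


r = sqrt((-6)^2 + 19^2) = 19.9249
theta = atan2(19, -6) = 107.5256 degrees

r = 19.9249, theta = 107.5256 degrees


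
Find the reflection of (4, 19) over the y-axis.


Reflection across y-axis: (x, y) -> (-x, y)
(4, 19) -> (-4, 19)

(-4, 19)


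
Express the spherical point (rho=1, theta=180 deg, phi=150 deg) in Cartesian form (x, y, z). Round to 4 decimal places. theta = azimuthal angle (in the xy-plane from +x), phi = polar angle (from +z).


x = 1 * sin(150) * cos(180) = -0.5
y = 1 * sin(150) * sin(180) = 0
z = 1 * cos(150) = -0.866

(-0.5, 0, -0.866)


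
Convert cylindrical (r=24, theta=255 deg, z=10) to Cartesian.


x = 24 * cos(255) = -6.2117
y = 24 * sin(255) = -23.1822
z = 10

(-6.2117, -23.1822, 10)


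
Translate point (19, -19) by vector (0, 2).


Translation: (x+dx, y+dy) = (19+0, -19+2) = (19, -17)

(19, -17)


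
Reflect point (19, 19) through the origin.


Reflection through origin: (x, y) -> (-x, -y)
(19, 19) -> (-19, -19)

(-19, -19)


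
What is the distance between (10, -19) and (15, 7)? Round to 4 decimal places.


d = sqrt((15-10)^2 + (7--19)^2) = 26.4764

26.4764


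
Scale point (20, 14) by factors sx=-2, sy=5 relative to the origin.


Scaling: (x*sx, y*sy) = (20*-2, 14*5) = (-40, 70)

(-40, 70)


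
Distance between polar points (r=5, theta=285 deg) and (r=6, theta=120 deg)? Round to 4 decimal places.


d = sqrt(r1^2 + r2^2 - 2*r1*r2*cos(t2-t1))
d = sqrt(5^2 + 6^2 - 2*5*6*cos(120-285)) = 10.9067

10.9067


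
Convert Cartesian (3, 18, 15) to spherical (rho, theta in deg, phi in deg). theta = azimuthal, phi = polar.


rho = sqrt(3^2 + 18^2 + 15^2) = 23.622
theta = atan2(18, 3) = 80.5377 deg
phi = acos(15/23.622) = 50.58 deg

rho = 23.622, theta = 80.5377 deg, phi = 50.58 deg


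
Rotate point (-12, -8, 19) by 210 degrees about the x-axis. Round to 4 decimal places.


x' = -12
y' = -8*cos(210) - 19*sin(210) = 16.4282
z' = -8*sin(210) + 19*cos(210) = -12.4545

(-12, 16.4282, -12.4545)


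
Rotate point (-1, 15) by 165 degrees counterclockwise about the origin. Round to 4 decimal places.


x' = -1*cos(165) - 15*sin(165) = -2.9164
y' = -1*sin(165) + 15*cos(165) = -14.7477

(-2.9164, -14.7477)


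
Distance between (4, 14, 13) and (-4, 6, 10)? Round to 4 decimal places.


d = sqrt((-4-4)^2 + (6-14)^2 + (10-13)^2) = 11.7047

11.7047


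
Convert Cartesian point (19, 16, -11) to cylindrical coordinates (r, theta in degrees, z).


r = sqrt(19^2 + 16^2) = 24.8395
theta = atan2(16, 19) = 40.1009 deg
z = -11

r = 24.8395, theta = 40.1009 deg, z = -11


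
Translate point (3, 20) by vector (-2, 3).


Translation: (x+dx, y+dy) = (3+-2, 20+3) = (1, 23)

(1, 23)


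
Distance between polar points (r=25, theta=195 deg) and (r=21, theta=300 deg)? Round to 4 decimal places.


d = sqrt(r1^2 + r2^2 - 2*r1*r2*cos(t2-t1))
d = sqrt(25^2 + 21^2 - 2*25*21*cos(300-195)) = 36.5754

36.5754


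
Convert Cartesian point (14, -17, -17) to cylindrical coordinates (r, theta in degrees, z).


r = sqrt(14^2 + (-17)^2) = 22.0227
theta = atan2(-17, 14) = 309.4725 deg
z = -17

r = 22.0227, theta = 309.4725 deg, z = -17


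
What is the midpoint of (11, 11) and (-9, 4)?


Midpoint = ((11+-9)/2, (11+4)/2) = (1, 7.5)

(1, 7.5)


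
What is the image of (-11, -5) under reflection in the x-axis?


Reflection across x-axis: (x, y) -> (x, -y)
(-11, -5) -> (-11, 5)

(-11, 5)


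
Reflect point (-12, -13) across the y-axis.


Reflection across y-axis: (x, y) -> (-x, y)
(-12, -13) -> (12, -13)

(12, -13)


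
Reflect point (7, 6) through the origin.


Reflection through origin: (x, y) -> (-x, -y)
(7, 6) -> (-7, -6)

(-7, -6)


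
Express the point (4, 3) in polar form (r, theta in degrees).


r = sqrt(4^2 + 3^2) = 5
theta = atan2(3, 4) = 36.8699 degrees

r = 5, theta = 36.8699 degrees


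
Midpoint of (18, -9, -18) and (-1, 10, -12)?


Midpoint = ((18+-1)/2, (-9+10)/2, (-18+-12)/2) = (8.5, 0.5, -15)

(8.5, 0.5, -15)


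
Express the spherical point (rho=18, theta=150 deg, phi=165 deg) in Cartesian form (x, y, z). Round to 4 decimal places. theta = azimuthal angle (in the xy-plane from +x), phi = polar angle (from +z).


x = 18 * sin(165) * cos(150) = -4.0346
y = 18 * sin(165) * sin(150) = 2.3294
z = 18 * cos(165) = -17.3867

(-4.0346, 2.3294, -17.3867)


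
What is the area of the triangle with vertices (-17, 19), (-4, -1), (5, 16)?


Area = |x1(y2-y3) + x2(y3-y1) + x3(y1-y2)| / 2
= |-17*(-1-16) + -4*(16-19) + 5*(19--1)| / 2
= 200.5

200.5


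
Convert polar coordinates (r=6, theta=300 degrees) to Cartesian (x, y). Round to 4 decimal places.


x = 6 * cos(300) = 3
y = 6 * sin(300) = -5.1962

(3, -5.1962)


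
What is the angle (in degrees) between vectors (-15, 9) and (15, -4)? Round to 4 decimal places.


dot = -15*15 + 9*-4 = -261
|u| = 17.4929, |v| = 15.5242
cos(angle) = -0.9611
angle = 163.9677 degrees

163.9677 degrees


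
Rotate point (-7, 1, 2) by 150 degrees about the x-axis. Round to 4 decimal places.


x' = -7
y' = 1*cos(150) - 2*sin(150) = -1.866
z' = 1*sin(150) + 2*cos(150) = -1.2321

(-7, -1.866, -1.2321)


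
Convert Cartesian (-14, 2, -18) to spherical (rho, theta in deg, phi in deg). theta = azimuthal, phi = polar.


rho = sqrt((-14)^2 + 2^2 + (-18)^2) = 22.891
theta = atan2(2, -14) = 171.8699 deg
phi = acos(-18/22.891) = 141.8442 deg

rho = 22.891, theta = 171.8699 deg, phi = 141.8442 deg


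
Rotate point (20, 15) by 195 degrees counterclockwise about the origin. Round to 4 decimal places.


x' = 20*cos(195) - 15*sin(195) = -15.4362
y' = 20*sin(195) + 15*cos(195) = -19.6653

(-15.4362, -19.6653)


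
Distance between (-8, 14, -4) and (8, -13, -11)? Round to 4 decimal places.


d = sqrt((8--8)^2 + (-13-14)^2 + (-11--4)^2) = 32.1559

32.1559


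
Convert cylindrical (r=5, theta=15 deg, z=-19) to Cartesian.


x = 5 * cos(15) = 4.8296
y = 5 * sin(15) = 1.2941
z = -19

(4.8296, 1.2941, -19)


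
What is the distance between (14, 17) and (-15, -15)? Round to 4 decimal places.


d = sqrt((-15-14)^2 + (-15-17)^2) = 43.1856

43.1856


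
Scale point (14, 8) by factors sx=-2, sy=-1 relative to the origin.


Scaling: (x*sx, y*sy) = (14*-2, 8*-1) = (-28, -8)

(-28, -8)


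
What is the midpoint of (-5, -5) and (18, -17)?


Midpoint = ((-5+18)/2, (-5+-17)/2) = (6.5, -11)

(6.5, -11)


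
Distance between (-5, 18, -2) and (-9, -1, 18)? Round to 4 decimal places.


d = sqrt((-9--5)^2 + (-1-18)^2 + (18--2)^2) = 27.8747

27.8747


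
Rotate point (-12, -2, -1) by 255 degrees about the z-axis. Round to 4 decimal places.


x' = -12*cos(255) - -2*sin(255) = 1.174
y' = -12*sin(255) + -2*cos(255) = 12.1087
z' = -1

(1.174, 12.1087, -1)


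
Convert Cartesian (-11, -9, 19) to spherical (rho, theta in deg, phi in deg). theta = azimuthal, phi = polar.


rho = sqrt((-11)^2 + (-9)^2 + 19^2) = 23.7276
theta = atan2(-9, -11) = 219.2894 deg
phi = acos(19/23.7276) = 36.7978 deg

rho = 23.7276, theta = 219.2894 deg, phi = 36.7978 deg


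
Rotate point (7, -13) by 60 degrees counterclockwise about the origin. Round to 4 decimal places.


x' = 7*cos(60) - -13*sin(60) = 14.7583
y' = 7*sin(60) + -13*cos(60) = -0.4378

(14.7583, -0.4378)


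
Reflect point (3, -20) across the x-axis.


Reflection across x-axis: (x, y) -> (x, -y)
(3, -20) -> (3, 20)

(3, 20)


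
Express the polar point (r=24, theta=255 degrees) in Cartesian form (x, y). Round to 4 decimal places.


x = 24 * cos(255) = -6.2117
y = 24 * sin(255) = -23.1822

(-6.2117, -23.1822)


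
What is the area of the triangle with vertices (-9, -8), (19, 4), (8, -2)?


Area = |x1(y2-y3) + x2(y3-y1) + x3(y1-y2)| / 2
= |-9*(4--2) + 19*(-2--8) + 8*(-8-4)| / 2
= 18

18


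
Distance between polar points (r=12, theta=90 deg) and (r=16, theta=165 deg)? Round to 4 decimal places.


d = sqrt(r1^2 + r2^2 - 2*r1*r2*cos(t2-t1))
d = sqrt(12^2 + 16^2 - 2*12*16*cos(165-90)) = 17.3382

17.3382


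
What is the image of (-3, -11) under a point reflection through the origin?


Reflection through origin: (x, y) -> (-x, -y)
(-3, -11) -> (3, 11)

(3, 11)


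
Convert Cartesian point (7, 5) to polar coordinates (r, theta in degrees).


r = sqrt(7^2 + 5^2) = 8.6023
theta = atan2(5, 7) = 35.5377 degrees

r = 8.6023, theta = 35.5377 degrees


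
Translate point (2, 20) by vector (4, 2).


Translation: (x+dx, y+dy) = (2+4, 20+2) = (6, 22)

(6, 22)


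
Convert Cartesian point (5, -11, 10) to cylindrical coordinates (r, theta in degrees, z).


r = sqrt(5^2 + (-11)^2) = 12.083
theta = atan2(-11, 5) = 294.444 deg
z = 10

r = 12.083, theta = 294.444 deg, z = 10


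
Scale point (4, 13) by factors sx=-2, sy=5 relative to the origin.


Scaling: (x*sx, y*sy) = (4*-2, 13*5) = (-8, 65)

(-8, 65)


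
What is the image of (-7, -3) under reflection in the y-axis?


Reflection across y-axis: (x, y) -> (-x, y)
(-7, -3) -> (7, -3)

(7, -3)


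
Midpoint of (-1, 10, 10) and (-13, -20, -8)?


Midpoint = ((-1+-13)/2, (10+-20)/2, (10+-8)/2) = (-7, -5, 1)

(-7, -5, 1)


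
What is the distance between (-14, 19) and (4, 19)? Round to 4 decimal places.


d = sqrt((4--14)^2 + (19-19)^2) = 18

18


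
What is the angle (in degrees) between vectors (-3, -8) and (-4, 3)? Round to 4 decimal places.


dot = -3*-4 + -8*3 = -12
|u| = 8.544, |v| = 5
cos(angle) = -0.2809
angle = 106.3139 degrees

106.3139 degrees


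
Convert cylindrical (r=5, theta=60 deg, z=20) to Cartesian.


x = 5 * cos(60) = 2.5
y = 5 * sin(60) = 4.3301
z = 20

(2.5, 4.3301, 20)


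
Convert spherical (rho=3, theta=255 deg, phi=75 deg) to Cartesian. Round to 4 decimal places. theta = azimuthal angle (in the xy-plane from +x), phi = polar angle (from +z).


x = 3 * sin(75) * cos(255) = -0.75
y = 3 * sin(75) * sin(255) = -2.799
z = 3 * cos(75) = 0.7765

(-0.75, -2.799, 0.7765)


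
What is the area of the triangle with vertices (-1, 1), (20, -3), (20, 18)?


Area = |x1(y2-y3) + x2(y3-y1) + x3(y1-y2)| / 2
= |-1*(-3-18) + 20*(18-1) + 20*(1--3)| / 2
= 220.5

220.5


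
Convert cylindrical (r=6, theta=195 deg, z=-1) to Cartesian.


x = 6 * cos(195) = -5.7956
y = 6 * sin(195) = -1.5529
z = -1

(-5.7956, -1.5529, -1)


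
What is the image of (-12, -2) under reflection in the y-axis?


Reflection across y-axis: (x, y) -> (-x, y)
(-12, -2) -> (12, -2)

(12, -2)


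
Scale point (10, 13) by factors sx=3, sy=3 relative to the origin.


Scaling: (x*sx, y*sy) = (10*3, 13*3) = (30, 39)

(30, 39)


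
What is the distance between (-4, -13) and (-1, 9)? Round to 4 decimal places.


d = sqrt((-1--4)^2 + (9--13)^2) = 22.2036

22.2036


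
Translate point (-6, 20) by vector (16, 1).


Translation: (x+dx, y+dy) = (-6+16, 20+1) = (10, 21)

(10, 21)


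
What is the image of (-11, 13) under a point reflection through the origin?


Reflection through origin: (x, y) -> (-x, -y)
(-11, 13) -> (11, -13)

(11, -13)


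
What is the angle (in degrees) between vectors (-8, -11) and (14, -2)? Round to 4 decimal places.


dot = -8*14 + -11*-2 = -90
|u| = 13.6015, |v| = 14.1421
cos(angle) = -0.4679
angle = 117.8973 degrees

117.8973 degrees


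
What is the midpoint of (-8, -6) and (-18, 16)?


Midpoint = ((-8+-18)/2, (-6+16)/2) = (-13, 5)

(-13, 5)


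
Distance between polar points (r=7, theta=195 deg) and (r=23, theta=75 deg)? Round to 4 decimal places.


d = sqrt(r1^2 + r2^2 - 2*r1*r2*cos(t2-t1))
d = sqrt(7^2 + 23^2 - 2*7*23*cos(75-195)) = 27.1846

27.1846


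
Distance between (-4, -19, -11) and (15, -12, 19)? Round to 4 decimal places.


d = sqrt((15--4)^2 + (-12--19)^2 + (19--11)^2) = 36.1939

36.1939


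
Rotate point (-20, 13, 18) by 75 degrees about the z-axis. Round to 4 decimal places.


x' = -20*cos(75) - 13*sin(75) = -17.7334
y' = -20*sin(75) + 13*cos(75) = -15.9539
z' = 18

(-17.7334, -15.9539, 18)


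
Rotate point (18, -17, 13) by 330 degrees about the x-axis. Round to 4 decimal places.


x' = 18
y' = -17*cos(330) - 13*sin(330) = -8.2224
z' = -17*sin(330) + 13*cos(330) = 19.7583

(18, -8.2224, 19.7583)


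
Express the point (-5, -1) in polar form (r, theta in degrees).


r = sqrt((-5)^2 + (-1)^2) = 5.099
theta = atan2(-1, -5) = 191.3099 degrees

r = 5.099, theta = 191.3099 degrees


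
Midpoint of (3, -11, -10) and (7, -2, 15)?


Midpoint = ((3+7)/2, (-11+-2)/2, (-10+15)/2) = (5, -6.5, 2.5)

(5, -6.5, 2.5)


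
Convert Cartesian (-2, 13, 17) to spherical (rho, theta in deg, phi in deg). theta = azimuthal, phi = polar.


rho = sqrt((-2)^2 + 13^2 + 17^2) = 21.4942
theta = atan2(13, -2) = 98.7462 deg
phi = acos(17/21.4942) = 37.7292 deg

rho = 21.4942, theta = 98.7462 deg, phi = 37.7292 deg


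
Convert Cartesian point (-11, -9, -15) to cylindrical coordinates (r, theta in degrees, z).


r = sqrt((-11)^2 + (-9)^2) = 14.2127
theta = atan2(-9, -11) = 219.2894 deg
z = -15

r = 14.2127, theta = 219.2894 deg, z = -15


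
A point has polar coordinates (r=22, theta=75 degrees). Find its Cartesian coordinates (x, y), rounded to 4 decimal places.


x = 22 * cos(75) = 5.694
y = 22 * sin(75) = 21.2504

(5.694, 21.2504)


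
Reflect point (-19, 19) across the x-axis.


Reflection across x-axis: (x, y) -> (x, -y)
(-19, 19) -> (-19, -19)

(-19, -19)


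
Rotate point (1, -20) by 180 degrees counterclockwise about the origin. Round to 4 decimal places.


x' = 1*cos(180) - -20*sin(180) = -1
y' = 1*sin(180) + -20*cos(180) = 20

(-1, 20)


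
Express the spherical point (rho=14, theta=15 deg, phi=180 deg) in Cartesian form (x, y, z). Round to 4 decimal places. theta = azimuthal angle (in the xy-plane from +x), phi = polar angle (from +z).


x = 14 * sin(180) * cos(15) = 0
y = 14 * sin(180) * sin(15) = 0
z = 14 * cos(180) = -14

(0, 0, -14)


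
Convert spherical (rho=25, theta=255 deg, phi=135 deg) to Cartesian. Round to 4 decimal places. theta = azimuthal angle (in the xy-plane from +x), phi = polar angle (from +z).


x = 25 * sin(135) * cos(255) = -4.5753
y = 25 * sin(135) * sin(255) = -17.0753
z = 25 * cos(135) = -17.6777

(-4.5753, -17.0753, -17.6777)


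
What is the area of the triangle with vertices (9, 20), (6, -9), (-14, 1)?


Area = |x1(y2-y3) + x2(y3-y1) + x3(y1-y2)| / 2
= |9*(-9-1) + 6*(1-20) + -14*(20--9)| / 2
= 305

305


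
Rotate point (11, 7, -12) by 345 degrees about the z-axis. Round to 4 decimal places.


x' = 11*cos(345) - 7*sin(345) = 12.4369
y' = 11*sin(345) + 7*cos(345) = 3.9145
z' = -12

(12.4369, 3.9145, -12)


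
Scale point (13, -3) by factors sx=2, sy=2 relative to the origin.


Scaling: (x*sx, y*sy) = (13*2, -3*2) = (26, -6)

(26, -6)


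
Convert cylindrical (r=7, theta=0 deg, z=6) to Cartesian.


x = 7 * cos(0) = 7
y = 7 * sin(0) = 0
z = 6

(7, 0, 6)


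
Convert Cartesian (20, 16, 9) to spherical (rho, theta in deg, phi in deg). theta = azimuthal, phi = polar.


rho = sqrt(20^2 + 16^2 + 9^2) = 27.1477
theta = atan2(16, 20) = 38.6598 deg
phi = acos(9/27.1477) = 70.639 deg

rho = 27.1477, theta = 38.6598 deg, phi = 70.639 deg


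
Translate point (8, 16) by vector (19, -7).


Translation: (x+dx, y+dy) = (8+19, 16+-7) = (27, 9)

(27, 9)


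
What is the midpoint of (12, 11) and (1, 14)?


Midpoint = ((12+1)/2, (11+14)/2) = (6.5, 12.5)

(6.5, 12.5)


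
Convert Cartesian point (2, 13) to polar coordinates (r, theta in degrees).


r = sqrt(2^2 + 13^2) = 13.1529
theta = atan2(13, 2) = 81.2538 degrees

r = 13.1529, theta = 81.2538 degrees


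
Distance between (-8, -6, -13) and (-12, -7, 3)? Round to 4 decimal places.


d = sqrt((-12--8)^2 + (-7--6)^2 + (3--13)^2) = 16.5227

16.5227


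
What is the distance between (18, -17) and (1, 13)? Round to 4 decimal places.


d = sqrt((1-18)^2 + (13--17)^2) = 34.4819

34.4819


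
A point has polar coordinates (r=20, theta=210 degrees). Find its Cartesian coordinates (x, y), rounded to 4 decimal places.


x = 20 * cos(210) = -17.3205
y = 20 * sin(210) = -10

(-17.3205, -10)


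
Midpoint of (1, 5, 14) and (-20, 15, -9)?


Midpoint = ((1+-20)/2, (5+15)/2, (14+-9)/2) = (-9.5, 10, 2.5)

(-9.5, 10, 2.5)
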